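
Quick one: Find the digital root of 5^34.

The digital root of n equals n mod 9 (or 9 when 9 | n), so we need 5^34 mod 9.
5^34 ≡ 4 (mod 9), so the digital root is 4.

4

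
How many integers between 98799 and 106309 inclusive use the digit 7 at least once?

The integers in [98799, 106309] that use the digit 7 at least once: 98799, 98807, 98817, 98827, 98837, 98847, …, 106297, 106307.
1994 qualify.

1994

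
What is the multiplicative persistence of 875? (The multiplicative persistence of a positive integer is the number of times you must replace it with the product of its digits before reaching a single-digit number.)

2

875 → 280 → 0 (2 steps)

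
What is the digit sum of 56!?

333

56! = 710998587804863451854045647463724949736497978881168458687447040000000000000
Sum of its 75 digits: 333.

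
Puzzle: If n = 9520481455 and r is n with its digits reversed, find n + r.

Reverse of 9520481455 is 5541840259.
9520481455 + 5541840259 = 15062321714

15062321714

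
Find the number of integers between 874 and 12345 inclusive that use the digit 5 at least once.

3794

The integers in [874, 12345] that use the digit 5 at least once: 875, 885, 895, 905, 915, 925, …, 12335, 12345.
3794 qualify.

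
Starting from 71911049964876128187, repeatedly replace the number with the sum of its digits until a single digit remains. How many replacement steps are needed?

71911049964876128187 → 99 → 18 → 9 (3 steps)

3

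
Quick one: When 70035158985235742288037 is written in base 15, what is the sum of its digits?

70035158985235742288037 in base 15 is 325C6581803C895E990C.
Digit sum: 3+2+5+12+6+5+8+1+8+0+3+12+8+9+5+14+9+9+0+12 = 131.

131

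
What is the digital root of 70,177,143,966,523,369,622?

8

7+0+1+7+7+1+4+3+9+6+6+5+2+3+3+6+9+6+2+2 = 89
8+9 = 17
1+7 = 8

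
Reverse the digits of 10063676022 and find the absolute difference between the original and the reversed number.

Reverse of 10063676022 is 22067636001.
|10063676022 − 22067636001| = 12003959979

12003959979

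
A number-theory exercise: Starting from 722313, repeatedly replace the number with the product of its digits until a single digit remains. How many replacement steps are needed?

722313 → 252 → 20 → 0 (3 steps)

3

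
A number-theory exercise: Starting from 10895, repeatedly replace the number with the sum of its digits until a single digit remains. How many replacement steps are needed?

2

10895 → 23 → 5 (2 steps)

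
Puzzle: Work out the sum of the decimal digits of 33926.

23

3+3+9+2+6 = 23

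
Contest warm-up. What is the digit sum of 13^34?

193

13^34 = 74829695578286078013428929473144712489
Sum of its 38 digits: 193.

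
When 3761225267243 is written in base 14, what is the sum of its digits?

3761225267243 in base 14 is D00896BA8C3.
Digit sum: 13+0+0+8+9+6+11+10+8+12+3 = 80.

80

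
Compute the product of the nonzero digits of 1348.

96

1×3×4×8 = 96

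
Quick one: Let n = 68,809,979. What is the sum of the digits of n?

56

6+8+8+0+9+9+7+9 = 56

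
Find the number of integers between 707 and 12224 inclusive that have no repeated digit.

5124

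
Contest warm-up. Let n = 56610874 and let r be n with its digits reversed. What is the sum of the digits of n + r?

Reversal of 56610874 is 47801665; 56610874 + 47801665 = 104412539.
Digit sum of 104412539: 1+0+4+4+1+2+5+3+9 = 29.

29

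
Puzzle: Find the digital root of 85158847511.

8+5+1+5+8+8+4+7+5+1+1 = 53
5+3 = 8

8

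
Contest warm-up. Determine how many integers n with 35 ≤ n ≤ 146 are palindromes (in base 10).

11

The integers in [35, 146] that are palindromes (in base 10): 44, 55, 66, 77, 88, 99, …, 131, 141.
11 qualify.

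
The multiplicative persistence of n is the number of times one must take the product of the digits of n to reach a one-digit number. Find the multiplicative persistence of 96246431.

2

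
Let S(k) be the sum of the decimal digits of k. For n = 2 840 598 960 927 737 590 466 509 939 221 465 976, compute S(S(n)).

13

First digit sum: 193.
1+9+3 = 13.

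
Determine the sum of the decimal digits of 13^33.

13^33 = 5756130429098929077956071497934208653
Sum of its 37 digits: 181.

181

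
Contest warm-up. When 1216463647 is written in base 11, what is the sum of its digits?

37

1216463647 in base 11 is 574731163.
Digit sum: 5+7+4+7+3+1+1+6+3 = 37.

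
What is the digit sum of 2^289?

398

2^289 = 994646472819573284310764496293641680200912301594695434880927953786318994025066751066112
Sum of its 87 digits: 398.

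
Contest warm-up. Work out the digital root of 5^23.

The digital root of n equals n mod 9 (or 9 when 9 | n), so we need 5^23 mod 9.
5^23 ≡ 2 (mod 9), so the digital root is 2.

2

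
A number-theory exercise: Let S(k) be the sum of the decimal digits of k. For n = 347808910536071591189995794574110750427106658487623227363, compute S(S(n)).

8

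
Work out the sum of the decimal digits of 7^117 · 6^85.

7^117 · 6^85 = 1045507046643816726466972731747801328781675929964009718966309149444928867145735021034947780120249211480877828492891843058595174004759398301709989331397682877465362432
Sum of its 166 digits: 783.

783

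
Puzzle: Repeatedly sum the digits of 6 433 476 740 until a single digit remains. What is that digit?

6+4+3+3+4+7+6+7+4+0 = 44
4+4 = 8
(Equivalently, 6 433 476 740 mod 9 = 8.)

8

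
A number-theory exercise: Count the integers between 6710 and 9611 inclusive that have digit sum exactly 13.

The integers in [6710, 9611] that have digit sum exactly 13: 7006, 7015, 7024, 7033, 7042, 7051, …, 9310, 9400.
64 qualify.

64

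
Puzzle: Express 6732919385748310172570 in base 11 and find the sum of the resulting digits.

6732919385748310172570 in base 11 is A00A7A40850587981AA99.
Digit sum: 10+0+0+10+7+10+4+0+8+5+0+5+8+7+9+8+1+10+10+9+9 = 130.

130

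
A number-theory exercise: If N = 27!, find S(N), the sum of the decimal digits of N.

27! = 10888869450418352160768000000
Sum of its 29 digits: 108.

108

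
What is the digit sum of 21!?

21! = 51090942171709440000
Sum of its 20 digits: 63.

63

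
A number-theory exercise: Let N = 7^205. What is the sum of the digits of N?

7^205 = 175832116162120401040542645775805187180581101962711117122782004392378358773099575665572048608781681593275547627380545902323479872036290117099249726971180296497651725008856807
Sum of its 174 digits: 754.

754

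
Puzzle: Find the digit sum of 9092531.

9+0+9+2+5+3+1 = 29

29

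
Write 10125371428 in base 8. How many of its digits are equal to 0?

1

10125371428 in base 8 is 113341164044.
The digit 0 appears 1 time.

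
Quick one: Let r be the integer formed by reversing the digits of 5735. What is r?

Reversing 5735 gives 5375.

5375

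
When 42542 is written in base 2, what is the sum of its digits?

8

42542 in base 2 is 1010011000101110.
Digit sum: 1+0+1+0+0+1+1+0+0+0+1+0+1+1+1+0 = 8.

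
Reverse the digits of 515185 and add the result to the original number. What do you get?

1096700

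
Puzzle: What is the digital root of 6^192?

The digital root of n equals n mod 9 (or 9 when 9 | n), so we need 6^192 mod 9.
6^192 ≡ 0 (mod 9), so the digital root is 9.

9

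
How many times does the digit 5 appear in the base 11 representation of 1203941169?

1203941169 in base 11 is 568658902.
The digit 5 appears 2 times.

2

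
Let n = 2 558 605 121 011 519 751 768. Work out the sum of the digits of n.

2+5+5+8+6+0+5+1+2+1+0+1+1+5+1+9+7+5+1+7+6+8 = 86

86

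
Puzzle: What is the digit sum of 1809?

18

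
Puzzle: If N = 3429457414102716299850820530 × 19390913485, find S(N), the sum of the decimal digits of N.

3429457414102716299850820530 × 19390913485 = 66500312017357590673906579303491847050
Sum of its 38 digits: 156.

156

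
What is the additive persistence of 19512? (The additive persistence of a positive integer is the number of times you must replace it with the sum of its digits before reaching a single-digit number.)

2

19512 → 18 → 9 (2 steps)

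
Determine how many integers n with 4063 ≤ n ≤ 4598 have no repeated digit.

250

The integers in [4063, 4598] that have no repeated digit: 4063, 4065, 4067, 4068, 4069, 4071, …, 4597, 4598.
250 qualify.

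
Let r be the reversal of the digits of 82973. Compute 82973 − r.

45045

Reverse of 82973 is 37928.
82973 − 37928 = 45045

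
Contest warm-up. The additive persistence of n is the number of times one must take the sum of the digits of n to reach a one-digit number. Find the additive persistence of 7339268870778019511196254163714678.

7339268870778019511196254163714678 → 162 → 9 (2 steps)

2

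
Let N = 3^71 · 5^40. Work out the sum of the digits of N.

3^71 · 5^40 = 68298200085152755527330700335892715884256176650524139404296875
Sum of its 62 digits: 270.

270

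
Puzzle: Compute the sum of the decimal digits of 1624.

1+6+2+4 = 13

13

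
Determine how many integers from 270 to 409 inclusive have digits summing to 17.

The integers in [270, 409] that have digits summing to 17: 278, 287, 296, 359, 368, 377, 386, 395.
8 qualify.

8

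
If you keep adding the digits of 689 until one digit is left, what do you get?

6+8+9 = 23
2+3 = 5

5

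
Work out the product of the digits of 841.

32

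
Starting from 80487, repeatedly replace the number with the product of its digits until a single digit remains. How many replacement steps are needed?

1

80487 → 0 (1 step)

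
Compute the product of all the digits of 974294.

9×7×4×2×9×4 = 18144

18144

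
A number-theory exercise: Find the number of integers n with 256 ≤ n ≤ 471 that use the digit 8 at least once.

40

The integers in [256, 471] that use the digit 8 at least once: 258, 268, 278, 280, 281, 282, …, 458, 468.
40 qualify.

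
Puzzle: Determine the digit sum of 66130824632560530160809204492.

6+6+1+3+0+8+2+4+6+3+2+5+6+0+5+3+0+1+6+0+8+0+9+2+0+4+4+9+2 = 105

105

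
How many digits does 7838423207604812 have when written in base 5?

23

7838423207604812 in base 5 is 31204344211212121323222, which has 23 digits.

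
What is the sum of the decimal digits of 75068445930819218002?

82

7+5+0+6+8+4+4+5+9+3+0+8+1+9+2+1+8+0+0+2 = 82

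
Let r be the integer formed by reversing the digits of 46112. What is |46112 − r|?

24948

Reverse of 46112 is 21164.
|46112 − 21164| = 24948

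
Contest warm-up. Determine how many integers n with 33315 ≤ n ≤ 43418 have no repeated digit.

The integers in [33315, 43418] that have no repeated digit: 34012, 34015, 34016, 34017, 34018, 34019, …, 43297, 43298.
3150 qualify.

3150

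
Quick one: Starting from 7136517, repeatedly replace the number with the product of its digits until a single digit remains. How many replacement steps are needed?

2

7136517 → 4410 → 0 (2 steps)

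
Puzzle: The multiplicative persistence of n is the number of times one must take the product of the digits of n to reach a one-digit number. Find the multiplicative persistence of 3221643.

4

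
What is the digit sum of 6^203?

720

6^203 = 92194248343397918572146576568055126186085568996569716771023481049984392782717863628119582097603533016111568140802044043486164491951800572354947367854686601216
Sum of its 158 digits: 720.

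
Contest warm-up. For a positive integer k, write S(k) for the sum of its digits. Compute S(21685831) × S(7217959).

1360

S(21685831) = 2+1+6+8+5+8+3+1 = 34.
S(7217959) = 7+2+1+7+9+5+9 = 40.
34 · 40 = 1360.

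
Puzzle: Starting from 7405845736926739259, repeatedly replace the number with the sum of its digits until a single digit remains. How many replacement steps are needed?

2

7405845736926739259 → 101 → 2 (2 steps)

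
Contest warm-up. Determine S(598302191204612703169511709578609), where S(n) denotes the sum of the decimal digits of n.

5+9+8+3+0+2+1+9+1+2+0+4+6+1+2+7+0+3+1+6+9+5+1+1+7+0+9+5+7+8+6+0+9 = 137

137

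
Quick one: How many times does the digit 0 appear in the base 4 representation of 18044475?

3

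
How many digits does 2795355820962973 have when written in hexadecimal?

2795355820962973 in base 16 is 9EE5C7EBAB49D, which has 13 digits.

13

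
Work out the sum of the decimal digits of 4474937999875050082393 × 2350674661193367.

4474937999875050082393 × 2350674661193367 = 10519123366717606731009026153055087231
Sum of its 38 digits: 132.

132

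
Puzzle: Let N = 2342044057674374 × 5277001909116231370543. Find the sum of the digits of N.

194

2342044057674374 × 5277001909116231370543 = 12358970963581996689075547427229565082
Sum of its 38 digits: 194.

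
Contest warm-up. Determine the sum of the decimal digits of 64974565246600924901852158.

6+4+9+7+4+5+6+5+2+4+6+6+0+0+9+2+4+9+0+1+8+5+2+1+5+8 = 118

118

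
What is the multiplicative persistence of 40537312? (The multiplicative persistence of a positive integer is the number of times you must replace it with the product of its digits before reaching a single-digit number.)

40537312 → 0 (1 step)

1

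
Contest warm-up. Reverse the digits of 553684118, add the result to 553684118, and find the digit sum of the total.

37

Reversal of 553684118 is 811486355; 553684118 + 811486355 = 1365170473.
Digit sum of 1365170473: 1+3+6+5+1+7+0+4+7+3 = 37.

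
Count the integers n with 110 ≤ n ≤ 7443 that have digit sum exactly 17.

The integers in [110, 7443] that have digit sum exactly 17: 179, 188, 197, 269, 278, 287, …, 7433, 7442.
536 qualify.

536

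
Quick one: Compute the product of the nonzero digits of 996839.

104976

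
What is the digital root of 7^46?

7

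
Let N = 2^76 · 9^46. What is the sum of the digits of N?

2^76 · 9^46 = 5935196536940846842327437947698507058014901218109014498526757912576
Sum of its 67 digits: 315.

315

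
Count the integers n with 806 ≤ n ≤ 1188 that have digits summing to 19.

18

The integers in [806, 1188] that have digits summing to 19: 829, 838, 847, 856, 865, 874, …, 991, 1099.
18 qualify.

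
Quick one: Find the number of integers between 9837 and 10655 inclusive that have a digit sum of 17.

38

The integers in [9837, 10655] that have a digit sum of 17: 10079, 10088, 10097, 10169, 10178, 10187, …, 10646, 10655.
38 qualify.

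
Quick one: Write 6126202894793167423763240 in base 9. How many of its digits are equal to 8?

6

6126202894793167423763240 in base 9 is 84718427880122616487855125.
The digit 8 appears 6 times.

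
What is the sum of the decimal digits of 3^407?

3^407 = 154294580106292123333159361936569399325502885803165859573399365158656181101311877000438925883900882403884880756263053379252975457448080327360095299702068607120149144003063804951873460651650458187
Sum of its 195 digits: 846.

846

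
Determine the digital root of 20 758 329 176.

5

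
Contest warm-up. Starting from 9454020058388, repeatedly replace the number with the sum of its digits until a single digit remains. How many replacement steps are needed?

3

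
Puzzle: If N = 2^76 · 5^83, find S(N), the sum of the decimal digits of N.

23

2^76 · 5^83 = 781250000000000000000000000000000000000000000000000000000000000000000000000000000
Sum of its 81 digits: 23.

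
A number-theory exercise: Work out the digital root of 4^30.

The digital root of n equals n mod 9 (or 9 when 9 | n), so we need 4^30 mod 9.
4^30 ≡ 1 (mod 9), so the digital root is 1.

1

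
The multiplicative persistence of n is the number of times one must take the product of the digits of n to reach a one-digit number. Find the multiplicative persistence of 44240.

44240 → 0 (1 step)

1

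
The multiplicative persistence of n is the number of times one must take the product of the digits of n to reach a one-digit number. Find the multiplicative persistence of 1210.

1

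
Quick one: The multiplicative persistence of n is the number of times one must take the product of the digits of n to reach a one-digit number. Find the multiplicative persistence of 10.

1

10 → 0 (1 step)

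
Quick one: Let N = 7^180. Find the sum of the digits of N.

7^180 = 131113437138048251322711480597803215332101201774990516815131689813892946509380556272605041597969860106905820222554291655201459120130455805408840262508001
Sum of its 153 digits: 586.

586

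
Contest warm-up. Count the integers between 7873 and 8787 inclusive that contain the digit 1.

The integers in [7873, 8787] that contain the digit 1: 7881, 7891, 7901, 7910, 7911, 7912, …, 8771, 8781.
253 qualify.

253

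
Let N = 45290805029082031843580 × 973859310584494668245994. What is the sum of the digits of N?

45290805029082031843580 × 973859310584494668245994 = 44106872161438591524654145569302725372769618520
Sum of its 47 digits: 201.

201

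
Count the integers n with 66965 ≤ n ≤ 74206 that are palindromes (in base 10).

73

The integers in [66965, 74206] that are palindromes (in base 10): 66966, 67076, 67176, 67276, 67376, 67476, …, 74047, 74147.
73 qualify.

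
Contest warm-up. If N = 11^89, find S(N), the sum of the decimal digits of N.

11^89 = 483002055622570383664267456364574754071181656407158782767949026586725305877021836781302416491
Sum of its 93 digits: 410.

410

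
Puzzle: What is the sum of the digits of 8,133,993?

8+1+3+3+9+9+3 = 36

36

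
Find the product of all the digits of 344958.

17280

3×4×4×9×5×8 = 17280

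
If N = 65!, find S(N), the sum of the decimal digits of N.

65! = 8247650592082470666723170306785496252186258551345437492922123134388955774976000000000000000
Sum of its 91 digits: 351.

351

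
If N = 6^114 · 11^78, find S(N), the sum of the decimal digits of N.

6^114 · 11^78 = 86670636517672231148769094309317480490778631821345616222960592287787588332063198371996277547549078169369570659469168511627640864203713435642615868450168284089336543051776
Sum of its 170 digits: 801.

801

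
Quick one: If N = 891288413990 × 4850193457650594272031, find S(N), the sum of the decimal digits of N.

891288413990 × 4850193457650594272031 = 4322921234414072400299488606113690
Sum of its 34 digits: 126.

126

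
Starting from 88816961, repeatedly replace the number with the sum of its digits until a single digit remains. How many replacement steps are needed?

88816961 → 47 → 11 → 2 (3 steps)

3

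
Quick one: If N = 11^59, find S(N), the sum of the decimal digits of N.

257

11^59 = 27680149049219827234040845032752615876276219551518008056540691
Sum of its 62 digits: 257.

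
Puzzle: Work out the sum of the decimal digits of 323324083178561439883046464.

115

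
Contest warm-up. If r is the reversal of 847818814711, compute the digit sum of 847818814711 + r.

62

Reversal of 847818814711 is 117418818748; 847818814711 + 117418818748 = 965237633459.
Digit sum of 965237633459: 9+6+5+2+3+7+6+3+3+4+5+9 = 62.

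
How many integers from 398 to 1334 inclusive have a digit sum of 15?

The integers in [398, 1334] that have a digit sum of 15: 429, 438, 447, 456, 465, 474, …, 1293, 1329.
70 qualify.

70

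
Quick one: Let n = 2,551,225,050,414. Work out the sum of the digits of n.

36

2+5+5+1+2+2+5+0+5+0+4+1+4 = 36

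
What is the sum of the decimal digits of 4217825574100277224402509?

4+2+1+7+8+2+5+5+7+4+1+0+0+2+7+7+2+2+4+4+0+2+5+0+9 = 90

90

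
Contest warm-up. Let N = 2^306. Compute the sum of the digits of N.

2^306 = 130370302485407109521180524058200202307293977194619920040712988758680403184853549195737432064
Sum of its 93 digits: 370.

370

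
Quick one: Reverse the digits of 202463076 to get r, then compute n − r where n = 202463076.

Reverse of 202463076 is 670364202.
202463076 − 670364202 = -467901126

-467901126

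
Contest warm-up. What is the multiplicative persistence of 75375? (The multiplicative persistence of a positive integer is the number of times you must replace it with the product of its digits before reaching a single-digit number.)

3

75375 → 3675 → 630 → 0 (3 steps)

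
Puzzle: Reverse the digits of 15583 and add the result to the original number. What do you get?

54134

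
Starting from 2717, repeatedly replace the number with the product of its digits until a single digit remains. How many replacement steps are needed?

4

2717 → 98 → 72 → 14 → 4 (4 steps)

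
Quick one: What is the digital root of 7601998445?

8

7+6+0+1+9+9+8+4+4+5 = 53
5+3 = 8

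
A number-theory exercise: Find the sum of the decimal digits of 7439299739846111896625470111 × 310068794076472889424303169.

7439299739846111896625470111 × 310068794076472889424303169 = 2306694699107502407775211233910616034438108053212081759
Sum of its 55 digits: 208.

208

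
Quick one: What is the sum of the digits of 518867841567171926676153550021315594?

160

5+1+8+8+6+7+8+4+1+5+6+7+1+7+1+9+2+6+6+7+6+1+5+3+5+5+0+0+2+1+3+1+5+5+9+4 = 160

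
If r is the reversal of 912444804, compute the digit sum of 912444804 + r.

Reversal of 912444804 is 408444219; 912444804 + 408444219 = 1320889023.
Digit sum of 1320889023: 1+3+2+0+8+8+9+0+2+3 = 36.

36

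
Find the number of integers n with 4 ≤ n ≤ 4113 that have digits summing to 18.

265

The integers in [4, 4113] that have digits summing to 18: 99, 189, 198, 279, 288, 297, …, 4086, 4095.
265 qualify.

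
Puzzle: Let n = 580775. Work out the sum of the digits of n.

32

5+8+0+7+7+5 = 32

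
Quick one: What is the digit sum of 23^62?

23^62 = 2673781001490041309406973405603767976853455333058605705774088082159330990894338162929
Sum of its 85 digits: 376.

376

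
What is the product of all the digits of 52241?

5×2×2×4×1 = 80

80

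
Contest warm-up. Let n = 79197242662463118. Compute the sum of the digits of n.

78

7+9+1+9+7+2+4+2+6+6+2+4+6+3+1+1+8 = 78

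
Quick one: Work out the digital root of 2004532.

2+0+0+4+5+3+2 = 16
1+6 = 7

7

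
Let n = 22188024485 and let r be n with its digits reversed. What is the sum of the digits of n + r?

34

Reversal of 22188024485 is 58442088122; 22188024485 + 58442088122 = 80630112607.
Digit sum of 80630112607: 8+0+6+3+0+1+1+2+6+0+7 = 34.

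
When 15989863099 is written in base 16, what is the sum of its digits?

15989863099 in base 16 is 3B911F2BB.
Digit sum: 3+11+9+1+1+15+2+11+11 = 64.

64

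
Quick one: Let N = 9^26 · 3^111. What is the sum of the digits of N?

360

9^26 · 3^111 = 589881151426658740854227725580736348849310352832644300781946246613899173590427
Sum of its 78 digits: 360.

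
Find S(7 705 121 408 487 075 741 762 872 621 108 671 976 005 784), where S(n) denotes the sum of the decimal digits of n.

188

7+7+0+5+1+2+1+4+0+8+4+8+7+0+7+5+7+4+1+7+6+2+8+7+2+6+2+1+1+0+8+6+7+1+9+7+6+0+0+5+7+8+4 = 188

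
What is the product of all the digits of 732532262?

7×3×2×5×3×2×2×6×2 = 30240

30240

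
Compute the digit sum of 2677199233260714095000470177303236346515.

150

2+6+7+7+1+9+9+2+3+3+2+6+0+7+1+4+0+9+5+0+0+0+4+7+0+1+7+7+3+0+3+2+3+6+3+4+6+5+1+5 = 150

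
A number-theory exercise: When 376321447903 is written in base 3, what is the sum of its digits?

29

376321447903 in base 3 is 1022222100111012021220211.
Digit sum: 1+0+2+2+2+2+2+1+0+0+1+1+1+0+1+2+0+2+1+2+2+0+2+1+1 = 29.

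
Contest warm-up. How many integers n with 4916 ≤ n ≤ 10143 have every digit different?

2565

The integers in [4916, 10143] that have every digit different: 4916, 4917, 4918, 4920, 4921, 4923, …, 9875, 9876.
2565 qualify.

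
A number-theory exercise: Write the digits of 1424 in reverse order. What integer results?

4241

Reversing 1424 gives 4241.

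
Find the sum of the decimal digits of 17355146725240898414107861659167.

1+7+3+5+5+1+4+6+7+2+5+2+4+0+8+9+8+4+1+4+1+0+7+8+6+1+6+5+9+1+6+7 = 143

143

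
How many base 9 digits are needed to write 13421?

5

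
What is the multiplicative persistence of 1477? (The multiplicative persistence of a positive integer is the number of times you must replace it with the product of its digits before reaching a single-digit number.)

1477 → 196 → 54 → 20 → 0 (4 steps)

4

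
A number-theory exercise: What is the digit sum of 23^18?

109

23^18 = 3244150909895248285300369
Sum of its 25 digits: 109.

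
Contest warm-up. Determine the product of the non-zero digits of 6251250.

600

6×2×5×1×2×5 = 600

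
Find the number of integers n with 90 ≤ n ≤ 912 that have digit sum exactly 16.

The integers in [90, 912] that have digit sum exactly 16: 97, 169, 178, 187, 196, 259, …, 880, 907.
60 qualify.

60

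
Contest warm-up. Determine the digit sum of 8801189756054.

62

8+8+0+1+1+8+9+7+5+6+0+5+4 = 62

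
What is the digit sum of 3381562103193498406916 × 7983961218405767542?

3381562103193498406916 × 7983961218405767542 = 26998260689527533373295303182643221120472
Sum of its 41 digits: 170.

170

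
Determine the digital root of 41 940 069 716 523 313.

1

4+1+9+4+0+0+6+9+7+1+6+5+2+3+3+1+3 = 64
6+4 = 10
1+0 = 1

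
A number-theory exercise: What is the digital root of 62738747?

6+2+7+3+8+7+4+7 = 44
4+4 = 8
(Equivalently, 62738747 mod 9 = 8.)

8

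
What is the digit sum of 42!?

42! = 1405006117752879898543142606244511569936384000000000
Sum of its 52 digits: 189.

189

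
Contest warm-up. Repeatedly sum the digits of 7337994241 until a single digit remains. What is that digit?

4

7+3+3+7+9+9+4+2+4+1 = 49
4+9 = 13
1+3 = 4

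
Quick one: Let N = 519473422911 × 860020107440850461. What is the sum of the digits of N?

159

519473422911 × 860020107440850461 = 446757588984584569444562311971
Sum of its 30 digits: 159.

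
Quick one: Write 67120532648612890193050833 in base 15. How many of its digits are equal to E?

2

67120532648612890193050833 in base 15 is D6CB608C785401E209E4C3.
The digit E appears 2 times.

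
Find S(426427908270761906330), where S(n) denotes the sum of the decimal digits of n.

86

4+2+6+4+2+7+9+0+8+2+7+0+7+6+1+9+0+6+3+3+0 = 86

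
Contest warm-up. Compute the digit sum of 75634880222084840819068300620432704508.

7+5+6+3+4+8+8+0+2+2+2+0+8+4+8+4+0+8+1+9+0+6+8+3+0+0+6+2+0+4+3+2+7+0+4+5+0+8 = 147

147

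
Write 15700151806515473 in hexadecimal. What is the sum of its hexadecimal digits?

83

15700151806515473 in base 16 is 37C7347358D911.
Digit sum: 3+7+12+7+3+4+7+3+5+8+13+9+1+1 = 83.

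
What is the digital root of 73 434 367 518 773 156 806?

7+3+4+3+4+3+6+7+5+1+8+7+7+3+1+5+6+8+0+6 = 94
9+4 = 13
1+3 = 4

4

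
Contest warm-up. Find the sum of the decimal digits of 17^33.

170

17^33 = 40254497110927943179349807054456171205137
Sum of its 41 digits: 170.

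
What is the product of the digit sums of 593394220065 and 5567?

1104

S(593394220065) = 5+9+3+3+9+4+2+2+0+0+6+5 = 48.
S(5567) = 5+5+6+7 = 23.
48 · 23 = 1104.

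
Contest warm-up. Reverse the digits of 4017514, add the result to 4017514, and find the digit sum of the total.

35

Reversal of 4017514 is 4157104; 4017514 + 4157104 = 8174618.
Digit sum of 8174618: 8+1+7+4+6+1+8 = 35.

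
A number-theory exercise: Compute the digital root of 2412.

9

2+4+1+2 = 9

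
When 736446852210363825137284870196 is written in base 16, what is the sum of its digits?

191

736446852210363825137284870196 in base 16 is 94B968EEE54527C0A9EC0F034.
Digit sum: 9+4+11+9+6+8+14+14+14+5+4+5+2+7+12+0+10+9+14+12+0+15+0+3+4 = 191.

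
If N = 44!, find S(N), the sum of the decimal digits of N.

216

44! = 2658271574788448768043625811014615890319638528000000000
Sum of its 55 digits: 216.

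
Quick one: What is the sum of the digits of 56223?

18

5+6+2+2+3 = 18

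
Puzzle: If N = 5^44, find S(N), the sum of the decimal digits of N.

151

5^44 = 5684341886080801486968994140625
Sum of its 31 digits: 151.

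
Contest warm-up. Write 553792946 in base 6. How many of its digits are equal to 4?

2

553792946 in base 6 is 130541412122.
The digit 4 appears 2 times.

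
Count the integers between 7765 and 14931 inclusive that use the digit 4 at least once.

2599

The integers in [7765, 14931] that use the digit 4 at least once: 7774, 7784, 7794, 7804, 7814, 7824, …, 14930, 14931.
2599 qualify.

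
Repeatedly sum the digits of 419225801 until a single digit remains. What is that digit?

5

4+1+9+2+2+5+8+0+1 = 32
3+2 = 5
(Equivalently, 419225801 mod 9 = 5.)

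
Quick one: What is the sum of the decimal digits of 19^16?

91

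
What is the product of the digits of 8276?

8×2×7×6 = 672

672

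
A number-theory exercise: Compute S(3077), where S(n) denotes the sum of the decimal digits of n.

3+0+7+7 = 17

17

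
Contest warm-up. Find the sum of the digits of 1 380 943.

28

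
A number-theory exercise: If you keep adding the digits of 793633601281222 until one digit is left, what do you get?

7+9+3+6+3+3+6+0+1+2+8+1+2+2+2 = 55
5+5 = 10
1+0 = 1

1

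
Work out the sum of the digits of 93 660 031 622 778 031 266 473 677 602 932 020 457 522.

161

9+3+6+6+0+0+3+1+6+2+2+7+7+8+0+3+1+2+6+6+4+7+3+6+7+7+6+0+2+9+3+2+0+2+0+4+5+7+5+2+2 = 161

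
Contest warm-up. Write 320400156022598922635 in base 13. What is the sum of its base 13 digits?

71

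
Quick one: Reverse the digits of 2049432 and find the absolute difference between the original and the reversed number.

299970

Reverse of 2049432 is 2349402.
|2049432 − 2349402| = 299970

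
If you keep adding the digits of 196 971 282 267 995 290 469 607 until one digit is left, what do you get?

1+9+6+9+7+1+2+8+2+2+6+7+9+9+5+2+9+0+4+6+9+6+0+7 = 126
1+2+6 = 9

9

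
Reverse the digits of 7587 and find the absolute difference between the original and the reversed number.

Reverse of 7587 is 7857.
|7587 − 7857| = 270

270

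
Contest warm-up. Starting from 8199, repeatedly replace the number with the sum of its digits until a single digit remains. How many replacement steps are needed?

2

8199 → 27 → 9 (2 steps)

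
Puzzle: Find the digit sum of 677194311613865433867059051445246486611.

170

6+7+7+1+9+4+3+1+1+6+1+3+8+6+5+4+3+3+8+6+7+0+5+9+0+5+1+4+4+5+2+4+6+4+8+6+6+1+1 = 170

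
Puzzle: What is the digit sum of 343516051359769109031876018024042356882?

155

3+4+3+5+1+6+0+5+1+3+5+9+7+6+9+1+0+9+0+3+1+8+7+6+0+1+8+0+2+4+0+4+2+3+5+6+8+8+2 = 155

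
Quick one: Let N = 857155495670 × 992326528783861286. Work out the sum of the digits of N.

857155495670 × 992326528783861286 = 850578137646221142897853631620
Sum of its 30 digits: 130.

130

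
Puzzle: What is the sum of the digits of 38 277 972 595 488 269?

101

3+8+2+7+7+9+7+2+5+9+5+4+8+8+2+6+9 = 101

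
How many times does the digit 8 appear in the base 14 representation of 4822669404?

1

4822669404 in base 14 is 33A700820.
The digit 8 appears 1 time.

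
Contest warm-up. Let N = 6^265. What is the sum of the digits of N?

945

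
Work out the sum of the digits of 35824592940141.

57

3+5+8+2+4+5+9+2+9+4+0+1+4+1 = 57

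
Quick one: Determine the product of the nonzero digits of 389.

216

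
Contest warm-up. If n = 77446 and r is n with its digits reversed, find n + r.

Reverse of 77446 is 64477.
77446 + 64477 = 141923

141923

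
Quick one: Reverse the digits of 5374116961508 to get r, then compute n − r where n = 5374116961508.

-2677579153227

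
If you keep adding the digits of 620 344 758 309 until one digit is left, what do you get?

6+2+0+3+4+4+7+5+8+3+0+9 = 51
5+1 = 6

6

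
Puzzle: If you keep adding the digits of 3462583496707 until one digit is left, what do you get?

1

3+4+6+2+5+8+3+4+9+6+7+0+7 = 64
6+4 = 10
1+0 = 1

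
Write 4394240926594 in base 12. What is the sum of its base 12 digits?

79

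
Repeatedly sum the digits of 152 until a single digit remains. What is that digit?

8

1+5+2 = 8
(Equivalently, 152 mod 9 = 8.)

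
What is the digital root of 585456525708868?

1

5+8+5+4+5+6+5+2+5+7+0+8+8+6+8 = 82
8+2 = 10
1+0 = 1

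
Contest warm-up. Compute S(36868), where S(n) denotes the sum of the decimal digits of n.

31

3+6+8+6+8 = 31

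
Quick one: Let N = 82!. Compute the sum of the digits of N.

477

82! = 475364333701284174842138206989404946643813294067993328617160934076743994734899148613007131808479167119360000000000000000000
Sum of its 123 digits: 477.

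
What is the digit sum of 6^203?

720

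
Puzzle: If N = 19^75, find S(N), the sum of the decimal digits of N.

19^75 = 806343466664501958883962520287018859560965241046221848612532346349415118247222072013272915091499
Sum of its 96 digits: 406.

406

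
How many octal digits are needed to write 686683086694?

14

686683086694 in base 8 is 11774140057546, which has 14 digits.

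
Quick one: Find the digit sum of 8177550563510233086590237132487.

126

8+1+7+7+5+5+0+5+6+3+5+1+0+2+3+3+0+8+6+5+9+0+2+3+7+1+3+2+4+8+7 = 126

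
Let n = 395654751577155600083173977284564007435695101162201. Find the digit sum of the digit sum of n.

10

First digit sum: 208.
2+0+8 = 10.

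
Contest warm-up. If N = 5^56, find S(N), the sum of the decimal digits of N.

196

5^56 = 1387778780781445675529539585113525390625
Sum of its 40 digits: 196.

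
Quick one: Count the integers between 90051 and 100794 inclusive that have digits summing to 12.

78

The integers in [90051, 100794] that have digits summing to 12: 90102, 90111, 90120, 90201, 90210, 90300, …, 100731, 100740.
78 qualify.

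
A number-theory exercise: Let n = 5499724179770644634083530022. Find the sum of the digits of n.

5+4+9+9+7+2+4+1+7+9+7+7+0+6+4+4+6+3+4+0+8+3+5+3+0+0+2+2 = 121

121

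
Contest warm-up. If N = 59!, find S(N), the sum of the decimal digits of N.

59! = 138683118545689835737939019720389406345902876772687432540821294940160000000000000
Sum of its 81 digits: 324.

324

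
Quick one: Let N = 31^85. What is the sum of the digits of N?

31^85 = 5831012546854079646448279686559045558023241328409908357909249700031349941873949373193261294969408198544226916924988480248955551
Sum of its 127 digits: 607.

607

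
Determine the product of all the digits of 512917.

5×1×2×9×1×7 = 630

630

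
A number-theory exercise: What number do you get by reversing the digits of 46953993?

Reversing 46953993 gives 39935964.

39935964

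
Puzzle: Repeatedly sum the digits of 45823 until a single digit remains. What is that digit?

4

4+5+8+2+3 = 22
2+2 = 4
(Equivalently, 45823 mod 9 = 4.)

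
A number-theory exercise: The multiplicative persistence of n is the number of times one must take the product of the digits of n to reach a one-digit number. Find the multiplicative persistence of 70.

70 → 0 (1 step)

1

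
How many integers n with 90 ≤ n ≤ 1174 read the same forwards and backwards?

93

The integers in [90, 1174] that read the same forwards and backwards: 99, 101, 111, 121, 131, 141, …, 1001, 1111.
93 qualify.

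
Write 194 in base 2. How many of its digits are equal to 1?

3

194 in base 2 is 11000010.
The digit 1 appears 3 times.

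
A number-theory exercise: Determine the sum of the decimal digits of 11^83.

11^83 = 272642068561325511040414333102035297723974312150221630961592079858794196687001936022131
Sum of its 87 digits: 329.

329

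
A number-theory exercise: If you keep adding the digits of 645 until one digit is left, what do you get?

6

6+4+5 = 15
1+5 = 6
(Equivalently, 645 mod 9 = 6.)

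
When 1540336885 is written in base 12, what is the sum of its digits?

54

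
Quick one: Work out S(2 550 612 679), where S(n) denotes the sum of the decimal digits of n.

2+5+5+0+6+1+2+6+7+9 = 43

43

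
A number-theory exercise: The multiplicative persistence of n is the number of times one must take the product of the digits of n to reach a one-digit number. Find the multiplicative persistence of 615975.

615975 → 9450 → 0 (2 steps)

2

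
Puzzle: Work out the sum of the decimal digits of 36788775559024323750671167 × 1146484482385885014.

219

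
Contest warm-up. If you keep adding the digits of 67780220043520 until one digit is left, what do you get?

6+7+7+8+0+2+2+0+0+4+3+5+2+0 = 46
4+6 = 10
1+0 = 1

1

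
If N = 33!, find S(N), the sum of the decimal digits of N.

33! = 8683317618811886495518194401280000000
Sum of its 37 digits: 144.

144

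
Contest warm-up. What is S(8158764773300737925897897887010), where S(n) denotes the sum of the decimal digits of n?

8+1+5+8+7+6+4+7+7+3+3+0+0+7+3+7+9+2+5+8+9+7+8+9+7+8+8+7+0+1+0 = 164

164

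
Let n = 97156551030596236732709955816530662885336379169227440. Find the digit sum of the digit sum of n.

10

First digit sum: 244.
2+4+4 = 10.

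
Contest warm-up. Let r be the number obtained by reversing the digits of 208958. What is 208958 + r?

1068760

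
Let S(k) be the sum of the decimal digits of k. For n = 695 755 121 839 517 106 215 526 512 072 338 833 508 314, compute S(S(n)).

First digit sum: 168.
1+6+8 = 15.

15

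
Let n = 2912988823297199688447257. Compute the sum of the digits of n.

2+9+1+2+9+8+8+8+2+3+2+9+7+1+9+9+6+8+8+4+4+7+2+5+7 = 140

140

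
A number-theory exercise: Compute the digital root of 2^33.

8

The digital root of n equals n mod 9 (or 9 when 9 | n), so we need 2^33 mod 9.
2^33 ≡ 8 (mod 9), so the digital root is 8.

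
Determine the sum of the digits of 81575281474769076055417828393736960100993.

8+1+5+7+5+2+8+1+4+7+4+7+6+9+0+7+6+0+5+5+4+1+7+8+2+8+3+9+3+7+3+6+9+6+0+1+0+0+9+9+3 = 195

195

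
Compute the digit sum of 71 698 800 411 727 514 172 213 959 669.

131

7+1+6+9+8+8+0+0+4+1+1+7+2+7+5+1+4+1+7+2+2+1+3+9+5+9+6+6+9 = 131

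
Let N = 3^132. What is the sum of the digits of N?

3^132 = 955004950796825236893190701774414011919935138974343129836853841
Sum of its 63 digits: 288.

288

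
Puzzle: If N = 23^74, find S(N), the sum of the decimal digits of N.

466

23^74 = 58594906461125421587550609955067038523387216894524456953434518084355933493745392400859823927136880209
Sum of its 101 digits: 466.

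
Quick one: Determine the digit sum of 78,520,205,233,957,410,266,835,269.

110

7+8+5+2+0+2+0+5+2+3+3+9+5+7+4+1+0+2+6+6+8+3+5+2+6+9 = 110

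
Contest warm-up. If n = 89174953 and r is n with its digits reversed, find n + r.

125122151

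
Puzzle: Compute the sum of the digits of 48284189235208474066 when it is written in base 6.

48284189235208474066 in base 6 is 14105013243340115234221414.
Digit sum: 1+4+1+0+5+0+1+3+2+4+3+3+4+0+1+1+5+2+3+4+2+2+1+4+1+4 = 61.

61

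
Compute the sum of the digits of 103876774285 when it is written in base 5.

33

103876774285 in base 5 is 3200214423234120.
Digit sum: 3+2+0+0+2+1+4+4+2+3+2+3+4+1+2+0 = 33.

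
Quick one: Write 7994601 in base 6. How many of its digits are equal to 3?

7994601 in base 6 is 443204013.
The digit 3 appears 2 times.

2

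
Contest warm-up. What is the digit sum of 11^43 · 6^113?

11^43 · 6^113 = 5140161390407577070110812132159292830356827971639928190628602445519055065224090737832795775503179659138292101281402704065416654749696
Sum of its 133 digits: 558.

558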